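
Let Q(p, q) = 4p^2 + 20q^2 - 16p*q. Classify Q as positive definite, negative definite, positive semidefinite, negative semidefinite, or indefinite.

positive definite

The symmetric matrix of Q is [[4, -8], [-8, 20]].
For the 2×2 matrix [[4, -8], [-8, 20]]: det = 4·20 − (-8)² = 16, trace = 24.
det > 0 so both eigenvalues share the sign of the trace; trace = 24 > 0 ⇒ both positive.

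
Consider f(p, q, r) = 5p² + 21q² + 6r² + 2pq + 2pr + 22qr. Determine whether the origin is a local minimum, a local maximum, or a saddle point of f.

local minimum

The Hessian at the origin is H = [[10, 2, 2], [2, 42, 22], [2, 22, 12]].
An LDLᵀ factorisation of H has diagonal entries 10, 208/5, 5/13.
Counting signs: 3 positive.
H is positive definite, so the origin is a strict local minimum.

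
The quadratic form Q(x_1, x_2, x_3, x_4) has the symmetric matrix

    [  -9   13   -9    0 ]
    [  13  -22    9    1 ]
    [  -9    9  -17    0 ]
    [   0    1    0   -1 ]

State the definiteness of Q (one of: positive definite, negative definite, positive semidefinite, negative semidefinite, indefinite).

Symmetric row and column elimination reduces A to a congruent diagonal form with pivots -9, -29/9, -88/29, -2/11.
That gives 4 negative pivots.
Hence Q is negative definite.

negative definite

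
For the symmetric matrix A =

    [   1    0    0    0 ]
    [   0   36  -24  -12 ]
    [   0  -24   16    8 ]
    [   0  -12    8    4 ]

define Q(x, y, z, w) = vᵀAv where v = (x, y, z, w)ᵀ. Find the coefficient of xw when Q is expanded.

The coefficient of xw is A[1,4] + A[4,1] = 2·0 = 0.

0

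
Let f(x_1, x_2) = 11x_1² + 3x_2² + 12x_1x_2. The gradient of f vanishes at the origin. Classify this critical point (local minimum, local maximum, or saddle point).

The Hessian at the origin is H = [[22, 12], [12, 6]].
det H = 22·6 − (12)² = -12 < 0, so H is indefinite.
Therefore the origin is a saddle point.

saddle point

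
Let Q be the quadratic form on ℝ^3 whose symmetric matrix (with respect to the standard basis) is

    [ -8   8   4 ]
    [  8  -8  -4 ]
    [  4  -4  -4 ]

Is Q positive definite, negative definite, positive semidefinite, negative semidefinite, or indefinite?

negative semidefinite

Symmetric row and column elimination reduces A to a congruent diagonal form with pivots -8, 0, -2.
Counting signs: 2 negative, 1 zero.
Hence Q is negative semidefinite.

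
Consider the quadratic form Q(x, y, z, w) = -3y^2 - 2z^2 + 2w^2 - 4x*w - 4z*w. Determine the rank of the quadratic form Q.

The symmetric matrix is A = [[0, 0, 0, -2], [0, -3, 0, 0], [0, 0, -2, -2], [-2, 0, -2, 2]].
Row reduction of A gives 4 nonzero rows, so rank A = 4.

4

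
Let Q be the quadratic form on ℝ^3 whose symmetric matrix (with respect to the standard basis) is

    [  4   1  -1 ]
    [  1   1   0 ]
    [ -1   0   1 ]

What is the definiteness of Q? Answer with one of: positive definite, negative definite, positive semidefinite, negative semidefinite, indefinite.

Row-reducing A symmetrically gives the diagonal entries 4, 3/4, 2/3.
Counting signs: 3 positive.
Hence Q is positive definite.

positive definite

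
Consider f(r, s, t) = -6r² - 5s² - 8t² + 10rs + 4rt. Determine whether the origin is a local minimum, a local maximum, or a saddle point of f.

local maximum

The Hessian at the origin is H = [[-12, 10, 4], [10, -10, 0], [4, 0, -16]].
Row-reducing H symmetrically gives the diagonal entries -12, -5/3, -8.
Counting signs: 3 negative.
H is negative definite, so the origin is a strict local maximum.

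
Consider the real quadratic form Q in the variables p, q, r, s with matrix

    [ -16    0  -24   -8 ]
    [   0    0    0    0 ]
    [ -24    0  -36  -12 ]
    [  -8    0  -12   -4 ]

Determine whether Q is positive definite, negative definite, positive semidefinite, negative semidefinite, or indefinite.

negative semidefinite

Applying the same elementary operations to the rows and columns of A produces a congruent diagonal matrix with entries -16, 0, 0, 0.
That gives 1 negative, 3 zero pivots.
Hence Q is negative semidefinite.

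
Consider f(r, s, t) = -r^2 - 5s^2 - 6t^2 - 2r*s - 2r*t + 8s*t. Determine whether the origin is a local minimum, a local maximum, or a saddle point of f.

The Hessian at the origin is H = [[-2, -2, -2], [-2, -10, 8], [-2, 8, -12]].
Symmetric row and column elimination reduces H to a congruent diagonal form with pivots -2, -8, 5/2.
So there are 1 positive, 2 negative pivots.
H is indefinite, so the origin is a saddle point.

saddle point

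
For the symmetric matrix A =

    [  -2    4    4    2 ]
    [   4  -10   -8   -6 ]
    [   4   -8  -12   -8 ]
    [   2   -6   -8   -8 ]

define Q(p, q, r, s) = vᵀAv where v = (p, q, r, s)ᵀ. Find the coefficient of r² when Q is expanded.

The coefficient of r² is the diagonal entry A[3,3] = -12.

-12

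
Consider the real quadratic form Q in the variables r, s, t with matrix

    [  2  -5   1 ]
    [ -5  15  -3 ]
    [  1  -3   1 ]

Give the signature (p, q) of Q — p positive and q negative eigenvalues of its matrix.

Congruent diagonalization of A (simultaneous row and column reduction) yields pivots 2, 5/2, 2/5.
Counting signs: 3 positive.

(3, 0)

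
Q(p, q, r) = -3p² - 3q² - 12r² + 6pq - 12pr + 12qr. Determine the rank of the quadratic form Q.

1

The associated matrix is A = [[-3, 3, -6], [3, -3, 6], [-6, 6, -12]].
Applying the same elementary operations to the rows and columns of A produces a congruent diagonal matrix with entries -3, 0, 0.
That gives 1 negative, 2 zero pivots.
The rank is the number of nonzero pivots: 1.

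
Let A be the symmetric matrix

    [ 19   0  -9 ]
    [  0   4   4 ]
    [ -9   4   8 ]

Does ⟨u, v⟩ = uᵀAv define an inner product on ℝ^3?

no

Row-reducing A symmetrically gives the diagonal entries 19, 4, -5/19.
Counting signs: 2 positive, 1 negative.
Hence Q is indefinite.
⟨·,·⟩ is an inner product exactly when A is positive definite.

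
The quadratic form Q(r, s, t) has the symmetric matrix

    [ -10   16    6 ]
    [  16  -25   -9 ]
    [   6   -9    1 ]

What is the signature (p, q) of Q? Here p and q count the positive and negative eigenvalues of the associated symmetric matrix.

(2, 1)

An LDLᵀ factorisation of A has diagonal entries -10, 3/5, 4.
Counting signs: 2 positive, 1 negative.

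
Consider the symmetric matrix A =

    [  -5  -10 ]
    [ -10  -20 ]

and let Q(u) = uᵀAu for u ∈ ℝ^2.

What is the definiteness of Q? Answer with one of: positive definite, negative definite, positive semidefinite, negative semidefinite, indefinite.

negative semidefinite

Row-reducing A symmetrically gives the diagonal entries -5, 0.
That gives 1 negative, 1 zero pivots.
Hence Q is negative semidefinite.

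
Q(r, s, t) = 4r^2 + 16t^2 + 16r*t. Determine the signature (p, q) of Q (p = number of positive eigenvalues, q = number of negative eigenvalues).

(1, 0)

The associated matrix is A = [[4, 0, 8], [0, 0, 0], [8, 0, 16]].
Applying the same elementary operations to the rows and columns of A produces a congruent diagonal matrix with entries 4, 0, 0.
Counting signs: 1 positive, 2 zero.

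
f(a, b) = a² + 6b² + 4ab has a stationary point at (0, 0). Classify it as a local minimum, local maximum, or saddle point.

The Hessian at the origin is H = [[2, 4], [4, 12]].
det H = 2·12 − (4)² = 8 > 0 and H[1,1] = 2 > 0, so H is positive definite.
Therefore the origin is a local minimum.

local minimum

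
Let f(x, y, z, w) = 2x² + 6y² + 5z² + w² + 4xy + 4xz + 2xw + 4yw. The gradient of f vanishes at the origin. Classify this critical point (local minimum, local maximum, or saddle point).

local minimum

The Hessian at the origin is H = [[4, 4, 4, 2], [4, 12, 0, 4], [4, 0, 10, 0], [2, 4, 0, 2]].
Congruent diagonalization of H (simultaneous row and column reduction) yields pivots 4, 8, 4, 1/4.
Counting signs: 4 positive.
H is positive definite, so the origin is a strict local minimum.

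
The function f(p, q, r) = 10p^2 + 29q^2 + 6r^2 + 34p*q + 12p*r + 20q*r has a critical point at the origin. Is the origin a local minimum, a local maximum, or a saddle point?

local minimum

The Hessian at the origin is H = [[20, 34, 12], [34, 58, 20], [12, 20, 12]].
Applying the same elementary operations to the rows and columns of H produces a congruent diagonal matrix with entries 20, 1/5, 4.
That gives 3 positive pivots.
H is positive definite, so the origin is a strict local minimum.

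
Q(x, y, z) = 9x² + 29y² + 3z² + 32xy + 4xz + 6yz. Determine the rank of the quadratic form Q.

3

The symmetric matrix is A = [[9, 16, 2], [16, 29, 3], [2, 3, 3]].
Row-reducing A symmetrically gives the diagonal entries 9, 5/9, 2.
So there are 3 positive pivots.
The rank is the number of nonzero pivots: 3.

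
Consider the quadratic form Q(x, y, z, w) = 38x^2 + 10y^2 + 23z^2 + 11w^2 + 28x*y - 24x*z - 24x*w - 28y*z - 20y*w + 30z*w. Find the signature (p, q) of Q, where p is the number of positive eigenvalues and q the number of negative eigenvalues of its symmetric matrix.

(4, 0)

The symmetric matrix is A = [[38, 14, -12, -12], [14, 10, -14, -10], [-12, -14, 23, 15], [-12, -10, 15, 11]].
Congruent diagonalization of A (simultaneous row and column reduction) yields pivots 38, 92/19, 6/23, 2/3.
So there are 4 positive pivots.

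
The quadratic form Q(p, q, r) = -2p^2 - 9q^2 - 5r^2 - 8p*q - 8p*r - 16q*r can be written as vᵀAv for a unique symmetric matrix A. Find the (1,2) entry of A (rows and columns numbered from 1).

-4

The coefficient of p·q in Q is -8. For a symmetric A this equals A[1,2] + A[2,1] = 2·A[1,2].
So A[1,2] = -8/2 = -4.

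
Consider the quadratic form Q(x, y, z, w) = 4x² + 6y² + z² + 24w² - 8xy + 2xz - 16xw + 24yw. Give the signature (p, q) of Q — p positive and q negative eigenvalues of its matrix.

(3, 0)

Write A = [[4, -4, 1, -8], [-4, 6, 0, 12], [1, 0, 1, 0], [-8, 12, 0, 24]].
Congruent diagonalization of A (simultaneous row and column reduction) yields pivots 4, 2, 1/4, 0.
That gives 3 positive, 1 zero pivots.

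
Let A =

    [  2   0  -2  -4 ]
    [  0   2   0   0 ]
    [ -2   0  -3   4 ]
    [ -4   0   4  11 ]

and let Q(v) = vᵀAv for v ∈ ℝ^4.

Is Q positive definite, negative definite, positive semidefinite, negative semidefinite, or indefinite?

Symmetric row and column elimination reduces A to a congruent diagonal form with pivots 2, 2, -5, 3.
So there are 3 positive, 1 negative pivots.
Hence Q is indefinite.

indefinite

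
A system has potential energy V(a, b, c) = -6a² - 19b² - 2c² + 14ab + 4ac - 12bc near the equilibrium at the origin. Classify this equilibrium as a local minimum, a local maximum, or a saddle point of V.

The Hessian at the origin is H = [[-12, 14, 4], [14, -38, -12], [4, -12, -4]].
An LDLᵀ factorisation of H has diagonal entries -12, -65/3, -12/65.
So there are 3 negative pivots.
H is negative definite, so the origin is a strict local maximum.

local maximum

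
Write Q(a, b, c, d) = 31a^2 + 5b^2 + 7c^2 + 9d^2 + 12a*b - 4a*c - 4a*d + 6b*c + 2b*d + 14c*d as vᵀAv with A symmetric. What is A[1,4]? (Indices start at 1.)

-2

The coefficient of a·d in Q is -4. For a symmetric A this equals A[1,4] + A[4,1] = 2·A[1,4].
So A[1,4] = -4/2 = -2.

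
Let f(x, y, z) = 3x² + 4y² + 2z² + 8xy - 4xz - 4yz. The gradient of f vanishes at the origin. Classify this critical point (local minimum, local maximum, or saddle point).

The Hessian at the origin is H = [[6, 8, -4], [8, 8, -4], [-4, -4, 4]].
Symmetric row and column elimination reduces H to a congruent diagonal form with pivots 6, -8/3, 2.
So there are 2 positive, 1 negative pivots.
H is indefinite, so the origin is a saddle point.

saddle point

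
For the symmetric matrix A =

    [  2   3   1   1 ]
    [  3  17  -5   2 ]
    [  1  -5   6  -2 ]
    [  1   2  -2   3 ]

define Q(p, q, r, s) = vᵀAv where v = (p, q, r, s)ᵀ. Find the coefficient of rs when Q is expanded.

-4

The coefficient of rs is A[3,4] + A[4,3] = 2·(-2) = -4.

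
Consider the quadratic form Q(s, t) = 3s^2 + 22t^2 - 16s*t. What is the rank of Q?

2

Write A = [[3, -8], [-8, 22]].
Symmetric row and column elimination reduces A to a congruent diagonal form with pivots 3, 2/3.
That gives 2 positive pivots.
The rank is the number of nonzero pivots: 2.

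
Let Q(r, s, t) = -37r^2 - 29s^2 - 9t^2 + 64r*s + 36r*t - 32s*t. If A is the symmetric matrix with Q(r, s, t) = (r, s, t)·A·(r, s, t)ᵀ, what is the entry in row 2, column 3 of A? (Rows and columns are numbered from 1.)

The coefficient of s·t in Q is -32. For a symmetric A this equals A[2,3] + A[3,2] = 2·A[2,3].
So A[2,3] = -32/2 = -16.

-16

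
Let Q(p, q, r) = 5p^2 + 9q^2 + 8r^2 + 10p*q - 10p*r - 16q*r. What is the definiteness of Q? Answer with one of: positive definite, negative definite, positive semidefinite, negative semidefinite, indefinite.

positive definite

The associated matrix is A = [[5, 5, -5], [5, 9, -8], [-5, -8, 8]].
Applying the same elementary operations to the rows and columns of A produces a congruent diagonal matrix with entries 5, 4, 3/4.
That gives 3 positive pivots.
Hence Q is positive definite.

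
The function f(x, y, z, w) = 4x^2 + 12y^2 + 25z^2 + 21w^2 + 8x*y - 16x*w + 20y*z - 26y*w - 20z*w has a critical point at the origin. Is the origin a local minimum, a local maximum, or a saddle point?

The Hessian at the origin is H = [[8, 8, 0, -16], [8, 24, 20, -26], [0, 20, 50, -20], [-16, -26, -20, 42]].
Symmetric row and column elimination reduces H to a congruent diagonal form with pivots 8, 16, 25, 3/2.
Counting signs: 4 positive.
H is positive definite, so the origin is a strict local minimum.

local minimum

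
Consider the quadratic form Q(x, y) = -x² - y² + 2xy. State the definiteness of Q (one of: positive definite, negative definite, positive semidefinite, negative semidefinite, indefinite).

Write A = [[-1, 1], [1, -1]].
Row-reducing A symmetrically gives the diagonal entries -1, 0.
Counting signs: 1 negative, 1 zero.
Hence Q is negative semidefinite.

negative semidefinite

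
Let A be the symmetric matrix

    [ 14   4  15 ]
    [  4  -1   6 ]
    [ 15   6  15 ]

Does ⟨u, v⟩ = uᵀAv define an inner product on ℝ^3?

An LDLᵀ factorisation of A has diagonal entries 14, -15/7, 3/10.
So there are 2 positive, 1 negative pivots.
Hence Q is indefinite.
⟨·,·⟩ is an inner product exactly when A is positive definite.

no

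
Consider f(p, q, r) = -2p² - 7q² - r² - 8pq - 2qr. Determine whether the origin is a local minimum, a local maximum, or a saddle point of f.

The Hessian at the origin is H = [[-4, -8, 0], [-8, -14, -2], [0, -2, -2]].
Applying the same elementary operations to the rows and columns of H produces a congruent diagonal matrix with entries -4, 2, -4.
Counting signs: 1 positive, 2 negative.
H is indefinite, so the origin is a saddle point.

saddle point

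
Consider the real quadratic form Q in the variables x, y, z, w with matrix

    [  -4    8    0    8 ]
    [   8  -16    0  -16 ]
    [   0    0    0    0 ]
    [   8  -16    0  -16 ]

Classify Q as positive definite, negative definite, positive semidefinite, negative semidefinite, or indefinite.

Symmetric row and column elimination reduces A to a congruent diagonal form with pivots -4, 0, 0, 0.
So there are 1 negative, 3 zero pivots.
Hence Q is negative semidefinite.

negative semidefinite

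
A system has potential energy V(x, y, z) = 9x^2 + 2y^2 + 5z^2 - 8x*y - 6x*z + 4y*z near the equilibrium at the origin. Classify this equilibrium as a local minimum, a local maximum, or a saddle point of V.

local minimum

The Hessian at the origin is H = [[18, -8, -6], [-8, 4, 4], [-6, 4, 10]].
Applying the same elementary operations to the rows and columns of H produces a congruent diagonal matrix with entries 18, 4/9, 4.
So there are 3 positive pivots.
H is positive definite, so the origin is a strict local minimum.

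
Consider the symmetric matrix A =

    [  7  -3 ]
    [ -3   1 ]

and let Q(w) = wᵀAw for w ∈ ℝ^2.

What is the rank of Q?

Symmetric row and column elimination reduces A to a congruent diagonal form with pivots 7, -2/7.
So there are 1 positive, 1 negative pivots.
The rank is the number of nonzero pivots: 2.

2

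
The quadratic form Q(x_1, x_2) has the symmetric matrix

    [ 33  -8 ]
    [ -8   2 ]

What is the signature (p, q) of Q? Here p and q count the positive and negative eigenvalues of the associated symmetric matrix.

(2, 0)

Congruent diagonalization of A (simultaneous row and column reduction) yields pivots 33, 2/33.
Counting signs: 2 positive.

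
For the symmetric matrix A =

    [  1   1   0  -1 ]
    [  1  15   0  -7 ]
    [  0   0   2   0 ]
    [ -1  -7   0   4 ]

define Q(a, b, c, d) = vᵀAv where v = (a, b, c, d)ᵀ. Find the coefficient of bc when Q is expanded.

0

The coefficient of bc is A[2,3] + A[3,2] = 2·0 = 0.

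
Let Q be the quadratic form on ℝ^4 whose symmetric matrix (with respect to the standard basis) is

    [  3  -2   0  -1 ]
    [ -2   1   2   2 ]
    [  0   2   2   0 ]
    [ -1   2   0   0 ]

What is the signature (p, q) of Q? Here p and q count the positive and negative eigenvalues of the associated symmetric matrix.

(3, 1)

An LDLᵀ factorisation of A has diagonal entries 3, -1/3, 14, 3/7.
So there are 3 positive, 1 negative pivots.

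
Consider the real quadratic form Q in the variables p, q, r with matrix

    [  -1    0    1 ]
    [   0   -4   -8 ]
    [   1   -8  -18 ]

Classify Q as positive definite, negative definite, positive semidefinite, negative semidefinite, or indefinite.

An LDLᵀ factorisation of A has diagonal entries -1, -4, -1.
Counting signs: 3 negative.
Hence Q is negative definite.

negative definite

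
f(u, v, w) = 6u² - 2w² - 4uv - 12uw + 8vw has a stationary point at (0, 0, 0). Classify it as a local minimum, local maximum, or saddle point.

saddle point

The Hessian at the origin is H = [[12, -4, -12], [-4, 0, 8], [-12, 8, -4]].
An LDLᵀ factorisation of H has diagonal entries 12, -4/3, -4.
Counting signs: 1 positive, 2 negative.
H is indefinite, so the origin is a saddle point.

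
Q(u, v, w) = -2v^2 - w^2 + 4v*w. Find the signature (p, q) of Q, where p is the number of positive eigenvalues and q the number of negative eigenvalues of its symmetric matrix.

(1, 1)

Write A = [[0, 0, 0], [0, -2, 2], [0, 2, -1]].
Applying the same elementary operations to the rows and columns of A produces a congruent diagonal matrix with entries 0, -2, 1.
So there are 1 positive, 1 negative, 1 zero pivots.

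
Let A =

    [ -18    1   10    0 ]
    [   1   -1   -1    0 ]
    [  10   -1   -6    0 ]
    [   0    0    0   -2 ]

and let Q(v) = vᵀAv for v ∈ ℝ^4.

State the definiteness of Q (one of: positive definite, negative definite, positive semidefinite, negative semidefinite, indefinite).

negative definite

Leading principal minors: Δ_1 = -18, Δ_2 = 17, Δ_3 = -4, Δ_4 = 8.
The signs alternate starting with Δ_1 < 0, so by Sylvester's criterion Q is negative definite.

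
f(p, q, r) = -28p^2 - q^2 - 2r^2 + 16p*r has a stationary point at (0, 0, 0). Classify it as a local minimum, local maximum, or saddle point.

saddle point

The Hessian at the origin is H = [[-56, 0, 16], [0, -2, 0], [16, 0, -4]].
Row-reducing H symmetrically gives the diagonal entries -56, -2, 4/7.
That gives 1 positive, 2 negative pivots.
H is indefinite, so the origin is a saddle point.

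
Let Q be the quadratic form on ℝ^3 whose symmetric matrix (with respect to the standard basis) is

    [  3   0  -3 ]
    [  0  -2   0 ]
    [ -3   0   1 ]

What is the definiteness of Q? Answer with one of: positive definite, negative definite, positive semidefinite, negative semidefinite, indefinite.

indefinite

An LDLᵀ factorisation of A has diagonal entries 3, -2, -2.
So there are 1 positive, 2 negative pivots.
Hence Q is indefinite.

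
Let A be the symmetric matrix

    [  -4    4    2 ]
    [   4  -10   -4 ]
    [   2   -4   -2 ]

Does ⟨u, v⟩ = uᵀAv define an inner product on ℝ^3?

Leading principal minors: Δ_1 = -4, Δ_2 = 24, Δ_3 = -8.
The signs alternate starting with Δ_1 < 0, so by Sylvester's criterion Q is negative definite.
⟨·,·⟩ is an inner product exactly when A is positive definite.

no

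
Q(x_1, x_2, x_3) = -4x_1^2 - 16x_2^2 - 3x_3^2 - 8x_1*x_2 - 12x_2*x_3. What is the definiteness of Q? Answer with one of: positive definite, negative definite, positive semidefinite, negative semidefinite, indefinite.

The symmetric matrix is A = [[-4, -4, 0], [-4, -16, -6], [0, -6, -3]].
Symmetric row and column elimination reduces A to a congruent diagonal form with pivots -4, -12, 0.
So there are 2 negative, 1 zero pivots.
Hence Q is negative semidefinite.

negative semidefinite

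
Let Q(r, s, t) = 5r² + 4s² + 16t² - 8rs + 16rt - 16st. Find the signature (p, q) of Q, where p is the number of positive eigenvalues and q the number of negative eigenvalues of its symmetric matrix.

The symmetric matrix is A = [[5, -4, 8], [-4, 4, -8], [8, -8, 16]].
Row-reducing A symmetrically gives the diagonal entries 5, 4/5, 0.
Counting signs: 2 positive, 1 zero.

(2, 0)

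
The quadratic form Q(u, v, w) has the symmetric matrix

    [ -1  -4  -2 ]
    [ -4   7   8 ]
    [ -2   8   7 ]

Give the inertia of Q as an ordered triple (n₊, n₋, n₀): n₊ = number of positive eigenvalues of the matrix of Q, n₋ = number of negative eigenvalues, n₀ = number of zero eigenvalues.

(1, 2, 0)

An LDLᵀ factorisation of A has diagonal entries -1, 23, -3/23.
That gives 1 positive, 2 negative pivots.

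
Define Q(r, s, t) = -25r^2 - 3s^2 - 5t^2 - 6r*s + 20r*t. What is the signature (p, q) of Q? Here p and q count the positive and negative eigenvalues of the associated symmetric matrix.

(0, 3)

The symmetric matrix is A = [[-25, -3, 10], [-3, -3, 0], [10, 0, -5]].
Applying the same elementary operations to the rows and columns of A produces a congruent diagonal matrix with entries -25, -66/25, -5/11.
That gives 3 negative pivots.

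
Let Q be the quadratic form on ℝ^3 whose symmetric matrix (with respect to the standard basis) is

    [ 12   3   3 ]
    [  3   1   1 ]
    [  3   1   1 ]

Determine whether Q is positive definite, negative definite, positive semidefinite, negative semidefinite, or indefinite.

Row-reducing A symmetrically gives the diagonal entries 12, 1/4, 0.
That gives 2 positive, 1 zero pivots.
Hence Q is positive semidefinite.

positive semidefinite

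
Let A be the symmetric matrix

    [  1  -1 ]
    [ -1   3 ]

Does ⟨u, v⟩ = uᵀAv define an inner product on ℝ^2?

Leading principal minors: Δ_1 = 1, Δ_2 = 2.
All leading principal minors are positive, so by Sylvester's criterion Q is positive definite.
⟨·,·⟩ is an inner product exactly when A is positive definite.

yes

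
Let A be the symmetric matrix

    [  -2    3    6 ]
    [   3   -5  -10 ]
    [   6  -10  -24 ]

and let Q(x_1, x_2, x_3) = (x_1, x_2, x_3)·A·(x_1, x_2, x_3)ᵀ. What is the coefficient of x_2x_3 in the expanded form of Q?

The coefficient of x_2x_3 is A[2,3] + A[3,2] = 2·(-10) = -20.

-20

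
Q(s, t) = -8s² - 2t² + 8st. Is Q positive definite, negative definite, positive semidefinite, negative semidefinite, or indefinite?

negative semidefinite

The symmetric matrix of Q is [[-8, 4], [4, -2]].
For the 2×2 matrix [[-8, 4], [4, -2]]: det = -8·-2 − (4)² = 0, trace = -10.
det = 0 so one eigenvalue is zero; the form is semidefinite with the sign of the trace.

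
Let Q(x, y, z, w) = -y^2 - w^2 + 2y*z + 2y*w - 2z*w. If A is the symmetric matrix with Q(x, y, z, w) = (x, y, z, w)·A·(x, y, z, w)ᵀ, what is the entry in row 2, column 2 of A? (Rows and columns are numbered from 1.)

The coefficient of y^2 in Q is -1, and that is exactly A[2,2].

-1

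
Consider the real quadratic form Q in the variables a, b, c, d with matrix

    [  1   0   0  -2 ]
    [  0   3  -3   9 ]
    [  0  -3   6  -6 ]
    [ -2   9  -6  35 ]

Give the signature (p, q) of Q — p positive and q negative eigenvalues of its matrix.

An LDLᵀ factorisation of A has diagonal entries 1, 3, 3, 1.
So there are 4 positive pivots.

(4, 0)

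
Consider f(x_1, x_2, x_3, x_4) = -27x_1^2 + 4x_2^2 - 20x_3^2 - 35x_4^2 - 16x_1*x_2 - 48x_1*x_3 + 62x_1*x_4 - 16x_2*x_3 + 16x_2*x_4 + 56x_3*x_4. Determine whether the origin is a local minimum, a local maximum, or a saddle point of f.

saddle point

The Hessian at the origin is H = [[-54, -16, -48, 62], [-16, 8, -16, 16], [-48, -16, -40, 56], [62, 16, 56, -70]].
Congruent diagonalization of H (simultaneous row and column reduction) yields pivots -54, 344/27, 104/43, 8/13.
Counting signs: 3 positive, 1 negative.
H is indefinite, so the origin is a saddle point.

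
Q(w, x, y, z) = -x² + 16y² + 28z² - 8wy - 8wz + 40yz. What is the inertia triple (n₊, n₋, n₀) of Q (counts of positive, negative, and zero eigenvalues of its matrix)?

(2, 2, 0)

The symmetric matrix is A = [[0, 0, -4, -4], [0, -1, 0, 0], [-4, 0, 16, 20], [-4, 0, 20, 28]].
By Sylvester's law of inertia any congruent diagonalization of A has 2 positive, 2 negative and 0 zero entries.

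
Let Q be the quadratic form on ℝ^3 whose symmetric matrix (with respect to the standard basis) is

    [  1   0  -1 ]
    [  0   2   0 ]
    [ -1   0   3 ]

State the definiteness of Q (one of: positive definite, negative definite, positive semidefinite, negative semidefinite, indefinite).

positive definite

Symmetric row and column elimination reduces A to a congruent diagonal form with pivots 1, 2, 2.
That gives 3 positive pivots.
Hence Q is positive definite.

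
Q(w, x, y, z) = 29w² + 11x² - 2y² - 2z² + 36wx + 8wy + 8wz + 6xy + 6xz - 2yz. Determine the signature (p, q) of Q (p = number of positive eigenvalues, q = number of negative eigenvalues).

The symmetric matrix is A = [[29, 18, 4, 4], [18, 11, 3, 3], [4, 3, -2, -1], [4, 3, -1, -2]].
Congruent diagonalization of A (simultaneous row and column reduction) yields pivots 29, -5/29, -1, -1.
So there are 1 positive, 3 negative pivots.

(1, 3)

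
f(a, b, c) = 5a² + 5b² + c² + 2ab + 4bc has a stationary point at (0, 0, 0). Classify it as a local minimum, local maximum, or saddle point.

The Hessian at the origin is H = [[10, 2, 0], [2, 10, 4], [0, 4, 2]].
Row-reducing H symmetrically gives the diagonal entries 10, 48/5, 1/3.
That gives 3 positive pivots.
H is positive definite, so the origin is a strict local minimum.

local minimum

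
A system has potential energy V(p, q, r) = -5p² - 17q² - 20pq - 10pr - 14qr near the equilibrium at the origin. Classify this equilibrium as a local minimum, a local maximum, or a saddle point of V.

The Hessian at the origin is H = [[-10, -20, -10], [-20, -34, -14], [-10, -14, 0]].
Applying the same elementary operations to the rows and columns of H produces a congruent diagonal matrix with entries -10, 6, 4.
Counting signs: 2 positive, 1 negative.
H is indefinite, so the origin is a saddle point.

saddle point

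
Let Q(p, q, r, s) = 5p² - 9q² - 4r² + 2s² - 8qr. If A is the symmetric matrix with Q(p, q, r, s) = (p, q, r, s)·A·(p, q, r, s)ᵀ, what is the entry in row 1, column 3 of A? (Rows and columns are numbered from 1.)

0

The coefficient of p·r in Q is 0. For a symmetric A this equals A[1,3] + A[3,1] = 2·A[1,3].
So A[1,3] = 0/2 = 0.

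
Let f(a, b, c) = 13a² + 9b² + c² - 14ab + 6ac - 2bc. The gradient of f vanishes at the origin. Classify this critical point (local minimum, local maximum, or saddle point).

The Hessian at the origin is H = [[26, -14, 6], [-14, 18, -2], [6, -2, 2]].
Symmetric row and column elimination reduces H to a congruent diagonal form with pivots 26, 136/13, 8/17.
Counting signs: 3 positive.
H is positive definite, so the origin is a strict local minimum.

local minimum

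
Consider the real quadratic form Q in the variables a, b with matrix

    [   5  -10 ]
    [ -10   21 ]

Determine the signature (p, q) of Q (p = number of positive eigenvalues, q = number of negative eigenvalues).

(2, 0)

Congruent diagonalization of A (simultaneous row and column reduction) yields pivots 5, 1.
Counting signs: 2 positive.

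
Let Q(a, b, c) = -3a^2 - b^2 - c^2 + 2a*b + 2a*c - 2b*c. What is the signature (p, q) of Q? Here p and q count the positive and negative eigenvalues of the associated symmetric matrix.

(0, 2)

The symmetric matrix is A = [[-3, 1, 1], [1, -1, -1], [1, -1, -1]].
Row-reducing A symmetrically gives the diagonal entries -3, -2/3, 0.
That gives 2 negative, 1 zero pivots.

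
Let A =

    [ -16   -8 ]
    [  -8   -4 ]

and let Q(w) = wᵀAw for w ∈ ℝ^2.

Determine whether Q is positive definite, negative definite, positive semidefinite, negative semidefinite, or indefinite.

Row-reducing A symmetrically gives the diagonal entries -16, 0.
That gives 1 negative, 1 zero pivots.
Hence Q is negative semidefinite.

negative semidefinite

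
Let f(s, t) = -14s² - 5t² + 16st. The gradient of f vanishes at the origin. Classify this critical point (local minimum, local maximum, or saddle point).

The Hessian at the origin is H = [[-28, 16], [16, -10]].
det H = -28·-10 − (16)² = 24 > 0 and H[1,1] = -28 < 0, so H is negative definite.
Therefore the origin is a local maximum.

local maximum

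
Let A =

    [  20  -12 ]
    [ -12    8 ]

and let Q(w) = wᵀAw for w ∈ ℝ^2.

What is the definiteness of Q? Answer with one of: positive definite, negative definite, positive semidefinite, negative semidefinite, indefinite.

Leading principal minors: Δ_1 = 20, Δ_2 = 16.
All leading principal minors are positive, so by Sylvester's criterion Q is positive definite.

positive definite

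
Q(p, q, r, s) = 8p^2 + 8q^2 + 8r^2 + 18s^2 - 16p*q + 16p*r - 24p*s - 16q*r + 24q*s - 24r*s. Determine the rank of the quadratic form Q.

1

The associated matrix is A = [[8, -8, 8, -12], [-8, 8, -8, 12], [8, -8, 8, -12], [-12, 12, -12, 18]].
Row-reducing A symmetrically gives the diagonal entries 8, 0, 0, 0.
So there are 1 positive, 3 zero pivots.
The rank is the number of nonzero pivots: 1.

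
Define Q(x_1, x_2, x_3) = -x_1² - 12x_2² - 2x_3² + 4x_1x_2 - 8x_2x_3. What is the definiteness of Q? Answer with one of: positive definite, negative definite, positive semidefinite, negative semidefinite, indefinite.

Write A = [[-1, 2, 0], [2, -12, -4], [0, -4, -2]].
Applying the same elementary operations to the rows and columns of A produces a congruent diagonal matrix with entries -1, -8, 0.
That gives 2 negative, 1 zero pivots.
Hence Q is negative semidefinite.

negative semidefinite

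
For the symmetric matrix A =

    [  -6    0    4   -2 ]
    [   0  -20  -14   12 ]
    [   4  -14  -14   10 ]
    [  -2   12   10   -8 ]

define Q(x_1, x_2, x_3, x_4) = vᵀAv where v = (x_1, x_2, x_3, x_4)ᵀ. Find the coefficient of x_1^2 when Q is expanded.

The coefficient of x_1^2 is the diagonal entry A[1,1] = -6.

-6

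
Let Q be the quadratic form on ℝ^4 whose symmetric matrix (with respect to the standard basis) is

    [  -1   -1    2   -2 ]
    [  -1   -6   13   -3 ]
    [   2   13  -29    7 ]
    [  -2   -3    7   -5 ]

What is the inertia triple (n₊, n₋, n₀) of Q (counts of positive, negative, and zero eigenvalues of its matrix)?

(0, 3, 1)

Applying the same elementary operations to the rows and columns of A produces a congruent diagonal matrix with entries -1, -5, -4/5, 0.
So there are 3 negative, 1 zero pivots.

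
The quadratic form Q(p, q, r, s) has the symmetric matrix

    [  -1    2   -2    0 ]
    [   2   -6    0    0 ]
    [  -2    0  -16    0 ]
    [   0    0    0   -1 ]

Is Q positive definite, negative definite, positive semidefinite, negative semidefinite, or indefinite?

Leading principal minors: Δ_1 = -1, Δ_2 = 2, Δ_3 = -8, Δ_4 = 8.
The signs alternate starting with Δ_1 < 0, so by Sylvester's criterion Q is negative definite.

negative definite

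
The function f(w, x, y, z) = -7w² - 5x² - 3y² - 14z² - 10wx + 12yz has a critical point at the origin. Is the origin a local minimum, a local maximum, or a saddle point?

The Hessian at the origin is H = [[-14, -10, 0, 0], [-10, -10, 0, 0], [0, 0, -6, 12], [0, 0, 12, -28]].
An LDLᵀ factorisation of H has diagonal entries -14, -20/7, -6, -4.
That gives 4 negative pivots.
H is negative definite, so the origin is a strict local maximum.

local maximum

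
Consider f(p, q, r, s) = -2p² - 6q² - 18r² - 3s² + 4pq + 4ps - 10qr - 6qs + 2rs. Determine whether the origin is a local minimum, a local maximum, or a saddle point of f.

local maximum

The Hessian at the origin is H = [[-4, 4, 0, 4], [4, -12, -10, -6], [0, -10, -36, 2], [4, -6, 2, -6]].
Row-reducing H symmetrically gives the diagonal entries -4, -8, -47/2, -30/47.
Counting signs: 4 negative.
H is negative definite, so the origin is a strict local maximum.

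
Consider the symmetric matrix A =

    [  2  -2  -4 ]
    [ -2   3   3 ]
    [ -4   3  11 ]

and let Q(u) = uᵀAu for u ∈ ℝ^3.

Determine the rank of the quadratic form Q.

Row-reducing A symmetrically gives the diagonal entries 2, 1, 2.
So there are 3 positive pivots.
The rank is the number of nonzero pivots: 3.

3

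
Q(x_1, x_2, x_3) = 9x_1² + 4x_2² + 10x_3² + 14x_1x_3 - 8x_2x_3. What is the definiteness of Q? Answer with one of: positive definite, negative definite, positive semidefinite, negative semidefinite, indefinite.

positive definite

The symmetric matrix of Q is A = [[9, 0, 7], [0, 4, -4], [7, -4, 10]].
Leading principal minors: Δ_1 = 9, Δ_2 = 36, Δ_3 = 20.
All leading principal minors are positive, so by Sylvester's criterion Q is positive definite.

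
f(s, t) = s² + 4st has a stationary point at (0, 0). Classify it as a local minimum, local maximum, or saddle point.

The Hessian at the origin is H = [[2, 4], [4, 0]].
det H = 2·0 − (4)² = -16 < 0, so H is indefinite.
Therefore the origin is a saddle point.

saddle point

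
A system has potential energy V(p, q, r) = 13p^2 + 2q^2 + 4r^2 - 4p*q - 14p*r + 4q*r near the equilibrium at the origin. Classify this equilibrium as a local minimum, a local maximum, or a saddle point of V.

The Hessian at the origin is H = [[26, -4, -14], [-4, 4, 4], [-14, 4, 8]].
Applying the same elementary operations to the rows and columns of H produces a congruent diagonal matrix with entries 26, 44/13, -6/11.
That gives 2 positive, 1 negative pivots.
H is indefinite, so the origin is a saddle point.

saddle point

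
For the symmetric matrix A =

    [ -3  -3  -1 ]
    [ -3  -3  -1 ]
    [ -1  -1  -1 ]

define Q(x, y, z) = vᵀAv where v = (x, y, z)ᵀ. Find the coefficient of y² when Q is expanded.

The coefficient of y² is the diagonal entry A[2,2] = -3.

-3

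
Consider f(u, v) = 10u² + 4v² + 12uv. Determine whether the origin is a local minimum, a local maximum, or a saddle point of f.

The Hessian at the origin is H = [[20, 12], [12, 8]].
det H = 20·8 − (12)² = 16 > 0 and H[1,1] = 20 > 0, so H is positive definite.
Therefore the origin is a local minimum.

local minimum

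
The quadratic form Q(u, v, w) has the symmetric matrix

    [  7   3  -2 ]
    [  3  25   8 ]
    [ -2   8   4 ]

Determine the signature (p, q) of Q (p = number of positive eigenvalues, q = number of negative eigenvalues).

An LDLᵀ factorisation of A has diagonal entries 7, 166/7, 10/83.
Counting signs: 3 positive.

(3, 0)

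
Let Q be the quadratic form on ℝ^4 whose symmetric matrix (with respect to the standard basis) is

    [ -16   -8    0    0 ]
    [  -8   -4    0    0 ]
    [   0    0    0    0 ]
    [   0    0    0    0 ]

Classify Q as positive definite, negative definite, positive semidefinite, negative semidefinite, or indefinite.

Applying the same elementary operations to the rows and columns of A produces a congruent diagonal matrix with entries -16, 0, 0, 0.
That gives 1 negative, 3 zero pivots.
Hence Q is negative semidefinite.

negative semidefinite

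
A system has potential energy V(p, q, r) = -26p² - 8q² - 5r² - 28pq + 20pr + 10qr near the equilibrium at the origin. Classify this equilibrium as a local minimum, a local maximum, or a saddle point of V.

The Hessian at the origin is H = [[-52, -28, 20], [-28, -16, 10], [20, 10, -10]].
Congruent diagonalization of H (simultaneous row and column reduction) yields pivots -52, -12/13, -5/3.
That gives 3 negative pivots.
H is negative definite, so the origin is a strict local maximum.

local maximum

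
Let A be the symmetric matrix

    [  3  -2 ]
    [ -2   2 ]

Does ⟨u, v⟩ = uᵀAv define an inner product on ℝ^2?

yes

Applying the same elementary operations to the rows and columns of A produces a congruent diagonal matrix with entries 3, 2/3.
Counting signs: 2 positive.
Hence Q is positive definite.
⟨·,·⟩ is an inner product exactly when A is positive definite.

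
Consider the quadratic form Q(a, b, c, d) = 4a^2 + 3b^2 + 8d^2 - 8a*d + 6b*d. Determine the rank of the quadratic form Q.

3

The associated matrix is A = [[4, 0, 0, -4], [0, 3, 0, 3], [0, 0, 0, 0], [-4, 3, 0, 8]].
Row-reducing A symmetrically gives the diagonal entries 4, 3, 0, 1.
So there are 3 positive, 1 zero pivots.
The rank is the number of nonzero pivots: 3.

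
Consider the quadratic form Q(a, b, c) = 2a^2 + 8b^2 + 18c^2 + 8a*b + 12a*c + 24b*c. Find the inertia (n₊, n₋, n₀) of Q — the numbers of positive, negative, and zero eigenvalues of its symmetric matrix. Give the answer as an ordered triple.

The associated matrix is A = [[2, 4, 6], [4, 8, 12], [6, 12, 18]].
Row-reducing A symmetrically gives the diagonal entries 2, 0, 0.
Counting signs: 1 positive, 2 zero.

(1, 0, 2)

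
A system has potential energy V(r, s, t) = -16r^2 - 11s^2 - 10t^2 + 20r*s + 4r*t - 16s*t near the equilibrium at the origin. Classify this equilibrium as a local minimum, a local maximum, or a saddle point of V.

local maximum

The Hessian at the origin is H = [[-32, 20, 4], [20, -22, -16], [4, -16, -20]].
Row-reducing H symmetrically gives the diagonal entries -32, -19/2, -6/19.
Counting signs: 3 negative.
H is negative definite, so the origin is a strict local maximum.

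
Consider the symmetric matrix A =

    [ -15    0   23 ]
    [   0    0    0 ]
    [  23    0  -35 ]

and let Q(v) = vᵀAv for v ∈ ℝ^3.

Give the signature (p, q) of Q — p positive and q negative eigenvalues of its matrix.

Applying the same elementary operations to the rows and columns of A produces a congruent diagonal matrix with entries -15, 0, 4/15.
Counting signs: 1 positive, 1 negative, 1 zero.

(1, 1)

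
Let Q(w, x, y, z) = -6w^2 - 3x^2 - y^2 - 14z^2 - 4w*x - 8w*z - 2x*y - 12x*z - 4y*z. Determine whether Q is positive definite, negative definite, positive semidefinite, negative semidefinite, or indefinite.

The symmetric matrix of Q is A = [[-6, -2, 0, -4], [-2, -3, -1, -6], [0, -1, -1, -2], [-4, -6, -2, -14]].
Leading principal minors: Δ_1 = -6, Δ_2 = 14, Δ_3 = -8, Δ_4 = 16.
The signs alternate starting with Δ_1 < 0, so by Sylvester's criterion Q is negative definite.

negative definite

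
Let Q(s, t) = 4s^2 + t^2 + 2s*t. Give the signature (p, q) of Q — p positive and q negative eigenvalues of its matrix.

The symmetric matrix is A = [[4, 1], [1, 1]].
An LDLᵀ factorisation of A has diagonal entries 4, 3/4.
So there are 2 positive pivots.

(2, 0)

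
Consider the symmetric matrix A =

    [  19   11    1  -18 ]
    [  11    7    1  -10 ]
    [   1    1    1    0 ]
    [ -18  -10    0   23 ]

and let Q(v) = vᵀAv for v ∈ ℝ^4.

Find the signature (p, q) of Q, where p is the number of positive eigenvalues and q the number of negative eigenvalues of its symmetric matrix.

Symmetric row and column elimination reduces A to a congruent diagonal form with pivots 19, 12/19, 2/3, 5.
That gives 4 positive pivots.

(4, 0)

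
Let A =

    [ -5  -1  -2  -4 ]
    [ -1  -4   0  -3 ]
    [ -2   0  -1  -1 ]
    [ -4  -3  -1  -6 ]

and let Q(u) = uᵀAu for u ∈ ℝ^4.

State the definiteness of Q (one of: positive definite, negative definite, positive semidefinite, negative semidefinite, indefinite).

Leading principal minors: Δ_1 = -5, Δ_2 = 19, Δ_3 = -3, Δ_4 = 2.
The signs alternate starting with Δ_1 < 0, so by Sylvester's criterion Q is negative definite.

negative definite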